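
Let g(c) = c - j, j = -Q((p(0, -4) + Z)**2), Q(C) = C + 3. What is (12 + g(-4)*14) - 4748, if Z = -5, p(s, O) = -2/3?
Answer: -38704/9 ≈ -4300.4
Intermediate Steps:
p(s, O) = -2/3 (p(s, O) = -2*1/3 = -2/3)
Q(C) = 3 + C
j = -316/9 (j = -(3 + (-2/3 - 5)**2) = -(3 + (-17/3)**2) = -(3 + 289/9) = -1*316/9 = -316/9 ≈ -35.111)
g(c) = 316/9 + c (g(c) = c - 1*(-316/9) = c + 316/9 = 316/9 + c)
(12 + g(-4)*14) - 4748 = (12 + (316/9 - 4)*14) - 4748 = (12 + (280/9)*14) - 4748 = (12 + 3920/9) - 4748 = 4028/9 - 4748 = -38704/9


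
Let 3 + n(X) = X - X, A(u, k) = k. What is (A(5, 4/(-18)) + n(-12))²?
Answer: 841/81 ≈ 10.383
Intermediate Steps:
n(X) = -3 (n(X) = -3 + (X - X) = -3 + 0 = -3)
(A(5, 4/(-18)) + n(-12))² = (4/(-18) - 3)² = (4*(-1/18) - 3)² = (-2/9 - 3)² = (-29/9)² = 841/81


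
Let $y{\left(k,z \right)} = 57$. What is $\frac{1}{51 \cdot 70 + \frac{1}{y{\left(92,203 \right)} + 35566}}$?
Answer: $\frac{35623}{127174111} \approx 0.00028011$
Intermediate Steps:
$\frac{1}{51 \cdot 70 + \frac{1}{y{\left(92,203 \right)} + 35566}} = \frac{1}{51 \cdot 70 + \frac{1}{57 + 35566}} = \frac{1}{3570 + \frac{1}{35623}} = \frac{1}{\frac{127174111}{35623}} = \frac{35623}{127174111}$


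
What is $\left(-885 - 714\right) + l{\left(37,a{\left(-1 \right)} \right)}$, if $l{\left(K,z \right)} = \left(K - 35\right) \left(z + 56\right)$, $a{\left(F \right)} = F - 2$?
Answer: $-1493$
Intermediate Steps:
$a{\left(F \right)} = -2 + F$
$l{\left(K,z \right)} = \left(-35 + K\right) \left(56 + z\right)$
$\left(-885 - 714\right) + l{\left(37,a{\left(-1 \right)} \right)} = \left(-885 - 714\right) + \left(-1960 - 35 \left(-2 - 1\right) + 56 \cdot 37 + 37 \left(-2 - 1\right)\right) = -1599 + \left(-1960 - -105 + 2072 + 37 \left(-3\right)\right) = -1599 + \left(-1960 + 105 + 2072 - 111\right) = -1599 + 106 = -1493$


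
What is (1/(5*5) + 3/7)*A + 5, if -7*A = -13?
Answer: 7191/1225 ≈ 5.8702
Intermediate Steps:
A = 13/7 (A = -1/7*(-13) = 13/7 ≈ 1.8571)
(1/(5*5) + 3/7)*A + 5 = (1/(5*5) + 3/7)*(13/7) + 5 = ((1/5)*(1/5) + 3*(1/7))*(13/7) + 5 = (1/25 + 3/7)*(13/7) + 5 = (82/175)*(13/7) + 5 = 1066/1225 + 5 = 7191/1225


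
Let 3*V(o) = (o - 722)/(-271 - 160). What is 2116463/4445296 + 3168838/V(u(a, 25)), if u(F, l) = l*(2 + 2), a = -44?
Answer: 9106873054050025/1382487056 ≈ 6.5873e+6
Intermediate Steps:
u(F, l) = 4*l (u(F, l) = l*4 = 4*l)
V(o) = 722/1293 - o/1293 (V(o) = ((o - 722)/(-271 - 160))/3 = ((-722 + o)/(-431))/3 = ((-722 + o)*(-1/431))/3 = (722/431 - o/431)/3 = 722/1293 - o/1293)
2116463/4445296 + 3168838/V(u(a, 25)) = 2116463/4445296 + 3168838/(722/1293 - 4*25/1293) = 2116463*(1/4445296) + 3168838/(722/1293 - 1/1293*100) = 2116463/4445296 + 3168838/(722/1293 - 100/1293) = 2116463/4445296 + 3168838/(622/1293) = 2116463/4445296 + 3168838*(1293/622) = 2116463/4445296 + 2048653767/311 = 9106873054050025/1382487056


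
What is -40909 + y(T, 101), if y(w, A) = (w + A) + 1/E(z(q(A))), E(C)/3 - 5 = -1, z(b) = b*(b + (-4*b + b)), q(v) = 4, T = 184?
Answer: -487487/12 ≈ -40624.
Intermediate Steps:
z(b) = -2*b**2 (z(b) = b*(b - 3*b) = b*(-2*b) = -2*b**2)
E(C) = 12 (E(C) = 15 + 3*(-1) = 15 - 3 = 12)
y(w, A) = 1/12 + A + w (y(w, A) = (w + A) + 1/12 = (A + w) + 1/12 = 1/12 + A + w)
-40909 + y(T, 101) = -40909 + (1/12 + 101 + 184) = -40909 + 3421/12 = -487487/12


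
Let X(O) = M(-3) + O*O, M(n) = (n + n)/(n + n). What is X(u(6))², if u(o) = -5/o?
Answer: 3721/1296 ≈ 2.8711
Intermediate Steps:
M(n) = 1 (M(n) = (2*n)/((2*n)) = (2*n)*(1/(2*n)) = 1)
X(O) = 1 + O² (X(O) = 1 + O*O = 1 + O²)
X(u(6))² = (1 + (-5/6)²)² = (1 + (-5*⅙)²)² = (1 + (-⅚)²)² = (1 + 25/36)² = (61/36)² = 3721/1296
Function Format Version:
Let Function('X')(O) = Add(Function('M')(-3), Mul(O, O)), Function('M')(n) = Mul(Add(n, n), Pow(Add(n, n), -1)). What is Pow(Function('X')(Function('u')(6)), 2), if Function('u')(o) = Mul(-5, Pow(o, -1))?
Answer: Rational(3721, 1296) ≈ 2.8711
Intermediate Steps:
Function('M')(n) = 1 (Function('M')(n) = Mul(Mul(2, n), Pow(Mul(2, n), -1)) = Mul(Mul(2, n), Mul(Rational(1, 2), Pow(n, -1))) = 1)
Function('X')(O) = Add(1, Pow(O, 2)) (Function('X')(O) = Add(1, Mul(O, O)) = Add(1, Pow(O, 2)))
Pow(Function('X')(Function('u')(6)), 2) = Pow(Add(1, Pow(Mul(-5, Pow(6, -1)), 2)), 2) = Pow(Add(1, Pow(Mul(-5, Rational(1, 6)), 2)), 2) = Pow(Add(1, Pow(Rational(-5, 6), 2)), 2) = Pow(Add(1, Rational(25, 36)), 2) = Pow(Rational(61, 36), 2) = Rational(3721, 1296)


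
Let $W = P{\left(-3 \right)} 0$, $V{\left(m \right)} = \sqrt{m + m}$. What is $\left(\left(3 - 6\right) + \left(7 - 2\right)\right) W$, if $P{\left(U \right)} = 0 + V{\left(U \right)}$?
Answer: $0$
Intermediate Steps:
$V{\left(m \right)} = \sqrt{2} \sqrt{m}$ ($V{\left(m \right)} = \sqrt{2 m} = \sqrt{2} \sqrt{m}$)
$P{\left(U \right)} = \sqrt{2} \sqrt{U}$ ($P{\left(U \right)} = 0 + \sqrt{2} \sqrt{U} = \sqrt{2} \sqrt{U}$)
$W = 0$ ($W = \sqrt{2} \sqrt{-3} \cdot 0 = \sqrt{2} i \sqrt{3} \cdot 0 = i \sqrt{6} \cdot 0 = 0$)
$\left(\left(3 - 6\right) + \left(7 - 2\right)\right) W = \left(\left(3 - 6\right) + \left(7 - 2\right)\right) 0 = \left(-3 + \left(7 - 2\right)\right) 0 = \left(-3 + 5\right) 0 = 2 \cdot 0 = 0$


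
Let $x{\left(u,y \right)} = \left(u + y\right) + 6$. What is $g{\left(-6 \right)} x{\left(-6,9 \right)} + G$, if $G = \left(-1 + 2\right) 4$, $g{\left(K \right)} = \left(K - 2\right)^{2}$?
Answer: $580$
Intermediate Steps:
$x{\left(u,y \right)} = 6 + u + y$
$g{\left(K \right)} = \left(-2 + K\right)^{2}$
$G = 4$ ($G = 1 \cdot 4 = 4$)
$g{\left(-6 \right)} x{\left(-6,9 \right)} + G = \left(-2 - 6\right)^{2} \left(6 - 6 + 9\right) + 4 = \left(-8\right)^{2} \cdot 9 + 4 = 64 \cdot 9 + 4 = 576 + 4 = 580$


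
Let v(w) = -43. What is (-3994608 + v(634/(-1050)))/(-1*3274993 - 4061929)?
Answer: 3994651/7336922 ≈ 0.54446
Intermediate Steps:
(-3994608 + v(634/(-1050)))/(-1*3274993 - 4061929) = (-3994608 - 43)/(-1*3274993 - 4061929) = -3994651/(-3274993 - 4061929) = -3994651/(-7336922) = -3994651*(-1/7336922) = 3994651/7336922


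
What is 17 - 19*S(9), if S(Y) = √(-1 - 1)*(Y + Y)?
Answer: 17 - 342*I*√2 ≈ 17.0 - 483.66*I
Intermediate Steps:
S(Y) = 2*I*Y*√2 (S(Y) = √(-2)*(2*Y) = (I*√2)*(2*Y) = 2*I*Y*√2)
17 - 19*S(9) = 17 - 38*I*9*√2 = 17 - 342*I*√2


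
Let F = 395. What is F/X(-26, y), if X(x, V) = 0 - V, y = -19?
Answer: 395/19 ≈ 20.789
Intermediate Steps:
X(x, V) = -V
F/X(-26, y) = 395/((-1*(-19))) = 395/19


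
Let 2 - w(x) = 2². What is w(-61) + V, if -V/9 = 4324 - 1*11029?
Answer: 60343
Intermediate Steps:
V = 60345 (V = -9*(4324 - 1*11029) = -9*(4324 - 11029) = -9*(-6705) = 60345)
w(x) = -2 (w(x) = 2 - 1*2² = 2 - 1*4 = 2 - 4 = -2)
w(-61) + V = -2 + 60345 = 60343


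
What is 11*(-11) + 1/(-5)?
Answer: -606/5 ≈ -121.20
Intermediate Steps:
11*(-11) + 1/(-5) = -121 - ⅕ = -606/5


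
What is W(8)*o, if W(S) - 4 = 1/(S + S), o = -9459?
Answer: -614835/16 ≈ -38427.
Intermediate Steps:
W(S) = 4 + 1/(2*S) (W(S) = 4 + 1/(S + S) = 4 + 1/(2*S))
W(8)*o = (4 + (½)/8)*(-9459) = (4 + (½)*(⅛))*(-9459) = (4 + 1/16)*(-9459) = (65/16)*(-9459) = -614835/16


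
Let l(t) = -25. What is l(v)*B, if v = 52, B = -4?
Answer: 100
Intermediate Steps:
l(v)*B = -25*(-4) = 100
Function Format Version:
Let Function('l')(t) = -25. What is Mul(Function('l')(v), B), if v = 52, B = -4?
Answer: 100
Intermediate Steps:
Mul(Function('l')(v), B) = Mul(-25, -4) = 100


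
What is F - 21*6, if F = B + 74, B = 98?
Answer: 46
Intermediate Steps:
F = 172 (F = 98 + 74 = 172)
F - 21*6 = 172 - 21*6 = 172 - 126 = 46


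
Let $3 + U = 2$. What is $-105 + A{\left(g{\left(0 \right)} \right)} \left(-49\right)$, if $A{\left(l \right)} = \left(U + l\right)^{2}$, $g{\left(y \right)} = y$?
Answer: $-154$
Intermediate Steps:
$U = -1$ ($U = -3 + 2 = -1$)
$A{\left(l \right)} = \left(-1 + l\right)^{2}$
$-105 + A{\left(g{\left(0 \right)} \right)} \left(-49\right) = -105 + \left(-1 + 0\right)^{2} \left(-49\right) = -105 + \left(-1\right)^{2} \left(-49\right) = -105 + 1 \left(-49\right) = -105 - 49 = -154$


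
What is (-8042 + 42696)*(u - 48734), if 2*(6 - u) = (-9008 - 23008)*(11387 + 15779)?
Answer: 15068411688400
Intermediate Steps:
u = 434873334 (u = 6 - (-9008 - 23008)*(11387 + 15779)/2 = 6 - (-16008)*27166 = 6 - ½*(-869746656) = 6 + 434873328 = 434873334)
(-8042 + 42696)*(u - 48734) = (-8042 + 42696)*(434873334 - 48734) = 34654*434824600 = 15068411688400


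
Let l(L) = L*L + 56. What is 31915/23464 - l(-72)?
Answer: -122919445/23464 ≈ -5238.6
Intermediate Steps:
l(L) = 56 + L**2 (l(L) = L**2 + 56 = 56 + L**2)
31915/23464 - l(-72) = 31915/23464 - (56 + (-72)**2) = 31915*(1/23464) - (56 + 5184) = 31915/23464 - 1*5240 = 31915/23464 - 5240 = -122919445/23464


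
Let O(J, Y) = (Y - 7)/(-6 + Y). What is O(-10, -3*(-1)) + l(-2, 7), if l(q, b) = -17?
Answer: -47/3 ≈ -15.667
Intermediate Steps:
O(J, Y) = (-7 + Y)/(-6 + Y)
O(-10, -3*(-1)) + l(-2, 7) = (-7 - 3*(-1))/(-6 - 3*(-1)) - 17 = (-7 + 3)/(-6 + 3) - 17 = -4/(-3) - 17 = -⅓*(-4) - 17 = 4/3 - 17 = -47/3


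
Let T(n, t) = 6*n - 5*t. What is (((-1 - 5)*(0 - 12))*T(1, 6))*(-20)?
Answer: 34560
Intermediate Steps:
T(n, t) = -5*t + 6*n
(((-1 - 5)*(0 - 12))*T(1, 6))*(-20) = (((-1 - 5)*(0 - 12))*(-5*6 + 6*1))*(-20) = ((-6*(-12))*(-30 + 6))*(-20) = (72*(-24))*(-20) = -1728*(-20) = 34560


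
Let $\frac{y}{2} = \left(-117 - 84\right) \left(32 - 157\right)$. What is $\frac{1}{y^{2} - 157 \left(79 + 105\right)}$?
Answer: $\frac{1}{2525033612} \approx 3.9603 \cdot 10^{-10}$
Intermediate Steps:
$y = 50250$ ($y = 2 \left(-117 - 84\right) \left(32 - 157\right) = 2 \left(\left(-201\right) \left(-125\right)\right) = 2 \cdot 25125 = 50250$)
$\frac{1}{y^{2} - 157 \left(79 + 105\right)} = \frac{1}{50250^{2} - 157 \left(79 + 105\right)} = \frac{1}{2525062500 - 28888} = \frac{1}{2525033612}$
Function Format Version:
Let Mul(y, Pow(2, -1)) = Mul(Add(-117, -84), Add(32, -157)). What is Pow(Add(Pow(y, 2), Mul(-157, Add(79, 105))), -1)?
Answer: Rational(1, 2525033612) ≈ 3.9603e-10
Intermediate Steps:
y = 50250 (y = Mul(2, Mul(Add(-117, -84), Add(32, -157))) = Mul(2, Mul(-201, -125)) = Mul(2, 25125) = 50250)
Pow(Add(Pow(y, 2), Mul(-157, Add(79, 105))), -1) = Pow(Add(Pow(50250, 2), Mul(-157, Add(79, 105))), -1) = Pow(Add(2525062500, Mul(-157, 184)), -1) = Pow(Add(2525062500, -28888), -1) = Pow(2525033612, -1) = Rational(1, 2525033612)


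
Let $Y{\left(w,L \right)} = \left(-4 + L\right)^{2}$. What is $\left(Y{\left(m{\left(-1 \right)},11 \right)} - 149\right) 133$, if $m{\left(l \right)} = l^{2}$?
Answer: $-13300$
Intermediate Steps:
$\left(Y{\left(m{\left(-1 \right)},11 \right)} - 149\right) 133 = \left(\left(-4 + 11\right)^{2} - 149\right) 133 = \left(7^{2} - 149\right) 133 = \left(49 - 149\right) 133 = \left(-100\right) 133 = -13300$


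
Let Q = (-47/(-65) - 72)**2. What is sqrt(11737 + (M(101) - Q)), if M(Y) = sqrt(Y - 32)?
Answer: sqrt(28124136 + 4225*sqrt(69))/65 ≈ 81.639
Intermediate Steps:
M(Y) = sqrt(-32 + Y)
Q = 21464689/4225 (Q = (-47*(-1/65) - 72)**2 = (47/65 - 72)**2 = (-4633/65)**2 = 21464689/4225 ≈ 5080.4)
sqrt(11737 + (M(101) - Q)) = sqrt(11737 + (sqrt(-32 + 101) - 1*21464689/4225)) = sqrt(11737 + (sqrt(69) - 21464689/4225)) = sqrt(11737 + (-21464689/4225 + sqrt(69))) = sqrt(28124136/4225 + sqrt(69))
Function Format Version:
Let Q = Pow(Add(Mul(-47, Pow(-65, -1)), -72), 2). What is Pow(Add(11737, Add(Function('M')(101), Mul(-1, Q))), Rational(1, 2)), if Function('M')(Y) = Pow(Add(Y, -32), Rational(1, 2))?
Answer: Mul(Rational(1, 65), Pow(Add(28124136, Mul(4225, Pow(69, Rational(1, 2)))), Rational(1, 2))) ≈ 81.639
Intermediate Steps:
Function('M')(Y) = Pow(Add(-32, Y), Rational(1, 2))
Q = Rational(21464689, 4225) (Q = Pow(Add(Mul(-47, Rational(-1, 65)), -72), 2) = Pow(Add(Rational(47, 65), -72), 2) = Pow(Rational(-4633, 65), 2) = Rational(21464689, 4225) ≈ 5080.4)
Pow(Add(11737, Add(Function('M')(101), Mul(-1, Q))), Rational(1, 2)) = Pow(Add(11737, Add(Pow(Add(-32, 101), Rational(1, 2)), Mul(-1, Rational(21464689, 4225)))), Rational(1, 2)) = Pow(Add(11737, Add(Pow(69, Rational(1, 2)), Rational(-21464689, 4225))), Rational(1, 2)) = Pow(Add(11737, Add(Rational(-21464689, 4225), Pow(69, Rational(1, 2)))), Rational(1, 2)) = Pow(Add(Rational(28124136, 4225), Pow(69, Rational(1, 2))), Rational(1, 2))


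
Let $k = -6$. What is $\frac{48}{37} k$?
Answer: $- \frac{288}{37} \approx -7.7838$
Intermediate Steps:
$\frac{48}{37} k = \frac{48}{37} \left(-6\right) = - \frac{288}{37}$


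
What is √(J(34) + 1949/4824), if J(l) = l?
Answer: √22239310/804 ≈ 5.8655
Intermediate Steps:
√(J(34) + 1949/4824) = √(34 + 1949/4824) = √(165965/4824) = √22239310/804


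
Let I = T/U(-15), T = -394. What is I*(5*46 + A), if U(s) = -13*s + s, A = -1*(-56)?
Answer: -28171/45 ≈ -626.02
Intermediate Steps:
A = 56
U(s) = -12*s
I = -197/90 (I = -394/((-12*(-15))) = -394/180 = -394*1/180 = -197/90 ≈ -2.1889)
I*(5*46 + A) = -197*(5*46 + 56)/90 = -197*(230 + 56)/90 = -197/90*286 = -28171/45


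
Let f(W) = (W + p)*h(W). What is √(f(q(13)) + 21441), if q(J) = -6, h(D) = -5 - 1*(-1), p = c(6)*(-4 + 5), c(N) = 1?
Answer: √21461 ≈ 146.50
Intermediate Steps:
p = 1 (p = 1*(-4 + 5) = 1*1 = 1)
h(D) = -4 (h(D) = -5 + 1 = -4)
f(W) = -4 - 4*W (f(W) = (W + 1)*(-4) = (1 + W)*(-4) = -4 - 4*W)
√(f(q(13)) + 21441) = √((-4 - 4*(-6)) + 21441) = √((-4 + 24) + 21441) = √(20 + 21441) = √21461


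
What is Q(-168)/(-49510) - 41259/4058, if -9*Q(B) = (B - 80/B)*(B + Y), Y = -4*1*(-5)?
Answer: -191981849749/18986144310 ≈ -10.112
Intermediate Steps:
Y = 20 (Y = -4*(-5) = 20)
Q(B) = -(20 + B)*(B - 80/B)/9 (Q(B) = -(B - 80/B)*(B + 20)/9 = -(B - 80/B)*(20 + B)/9 = -(20 + B)*(B - 80/B)/9)
Q(-168)/(-49510) - 41259/4058 = ((⅑)*(1600 - 1*(-168)*(-80 + (-168)² + 20*(-168)))/(-168))/(-49510) - 41259/4058 = ((⅑)*(-1/168)*(1600 - 1*(-168)*(-80 + 28224 - 3360)))*(-1/49510) - 41259*1/4058 = ((⅑)*(-1/168)*(1600 - 1*(-168)*24784))*(-1/49510) - 41259/4058 = ((⅑)*(-1/168)*(1600 + 4163712))*(-1/49510) - 41259/4058 = ((⅑)*(-1/168)*4165312)*(-1/49510) - 41259/4058 = -520664/189*(-1/49510) - 41259/4058 = 260332/4678695 - 41259/4058 = -191981849749/18986144310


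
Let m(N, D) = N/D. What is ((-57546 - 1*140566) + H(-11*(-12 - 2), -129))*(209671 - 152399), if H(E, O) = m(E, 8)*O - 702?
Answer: -11528696102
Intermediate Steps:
H(E, O) = -702 + E*O/8 (H(E, O) = (E/8)*O - 702 = E*O/8 - 702 = -702 + E*O/8)
((-57546 - 1*140566) + H(-11*(-12 - 2), -129))*(209671 - 152399) = ((-57546 - 1*140566) + (-702 + (⅛)*(-11*(-12 - 2))*(-129)))*(209671 - 152399) = ((-57546 - 140566) + (-702 + (⅛)*(-11*(-14))*(-129)))*57272 = (-198112 + (-702 + (⅛)*154*(-129)))*57272 = (-198112 + (-702 - 9933/4))*57272 = (-198112 - 12741/4)*57272 = -805189/4*57272 = -11528696102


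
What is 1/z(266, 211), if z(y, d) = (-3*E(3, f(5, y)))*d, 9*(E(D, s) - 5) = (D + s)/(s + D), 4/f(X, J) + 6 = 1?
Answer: -3/9706 ≈ -0.00030909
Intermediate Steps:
f(X, J) = -⅘ (f(X, J) = 4/(-6 + 1) = 4/(-5) = 4*(-⅕) = -⅘)
E(D, s) = 46/9 (E(D, s) = 5 + ((D + s)/(s + D))/9 = 5 + ((D + s)/(D + s))/9 = 5 + (⅑)*1 = 5 + ⅑ = 46/9)
z(y, d) = -46*d/3 (z(y, d) = (-3*46/9)*d = -46*d/3)
1/z(266, 211) = 1/(-46/3*211) = 1/(-9706/3) = -3/9706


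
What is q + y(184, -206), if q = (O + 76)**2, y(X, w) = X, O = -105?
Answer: 1025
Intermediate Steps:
q = 841 (q = (-105 + 76)**2 = (-29)**2 = 841)
q + y(184, -206) = 841 + 184 = 1025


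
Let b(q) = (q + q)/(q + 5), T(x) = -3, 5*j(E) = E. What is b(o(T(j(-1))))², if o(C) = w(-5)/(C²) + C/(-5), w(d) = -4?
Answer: 49/13456 ≈ 0.0036415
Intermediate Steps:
j(E) = E/5
o(C) = -4/C² - C/5 (o(C) = -4/C² + C/(-5) = -4/C² + C*(-⅕) = -4/C² - C/5)
b(q) = 2*q/(5 + q) (b(q) = (2*q)/(5 + q) = 2*q/(5 + q))
b(o(T(j(-1))))² = (2*(-4/(-3)² - ⅕*(-3))/(5 + (-4/(-3)² - ⅕*(-3))))² = (2*(-4*⅑ + ⅗)/(5 + (-4*⅑ + ⅗)))² = (2*(-4/9 + ⅗)/(5 + (-4/9 + ⅗)))² = (2*(7/45)/(5 + 7/45))² = (2*(7/45)/(232/45))² = (2*(7/45)*(45/232))² = (7/116)² = 49/13456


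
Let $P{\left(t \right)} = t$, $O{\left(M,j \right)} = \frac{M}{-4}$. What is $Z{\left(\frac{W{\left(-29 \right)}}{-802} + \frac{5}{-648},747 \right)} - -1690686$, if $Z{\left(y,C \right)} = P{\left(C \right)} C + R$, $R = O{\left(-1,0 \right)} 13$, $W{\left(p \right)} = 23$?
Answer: $\frac{8994793}{4} \approx 2.2487 \cdot 10^{6}$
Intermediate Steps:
$O{\left(M,j \right)} = - \frac{M}{4}$ ($O{\left(M,j \right)} = M \left(- \frac{1}{4}\right) = - \frac{M}{4}$)
$R = \frac{13}{4}$ ($R = \left(- \frac{1}{4}\right) \left(-1\right) 13 = \frac{1}{4} \cdot 13 = \frac{13}{4} \approx 3.25$)
$Z{\left(y,C \right)} = \frac{13}{4} + C^{2}$ ($Z{\left(y,C \right)} = C C + \frac{13}{4} = C^{2} + \frac{13}{4} = \frac{13}{4} + C^{2}$)
$Z{\left(\frac{W{\left(-29 \right)}}{-802} + \frac{5}{-648},747 \right)} - -1690686 = \left(\frac{13}{4} + 747^{2}\right) - -1690686 = \left(\frac{13}{4} + 558009\right) + 1690686 = \frac{2232049}{4} + 1690686 = \frac{8994793}{4}$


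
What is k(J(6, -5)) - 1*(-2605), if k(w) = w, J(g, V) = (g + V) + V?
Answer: 2601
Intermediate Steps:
J(g, V) = g + 2*V (J(g, V) = (V + g) + V = g + 2*V)
k(J(6, -5)) - 1*(-2605) = (6 + 2*(-5)) - 1*(-2605) = (6 - 10) + 2605 = -4 + 2605 = 2601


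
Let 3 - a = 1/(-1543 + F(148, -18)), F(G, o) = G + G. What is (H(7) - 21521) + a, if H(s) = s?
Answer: -26824216/1247 ≈ -21511.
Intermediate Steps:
F(G, o) = 2*G
a = 3742/1247 (a = 3 - 1/(-1543 + 2*148) = 3 - 1/(-1543 + 296) = 3 - 1/(-1247) = 3 - 1*(-1/1247) = 3 + 1/1247 = 3742/1247 ≈ 3.0008)
(H(7) - 21521) + a = (7 - 21521) + 3742/1247 = -21514 + 3742/1247 = -26824216/1247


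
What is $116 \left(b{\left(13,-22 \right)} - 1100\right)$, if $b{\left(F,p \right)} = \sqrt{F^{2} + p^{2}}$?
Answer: $-127600 + 116 \sqrt{653} \approx -1.2464 \cdot 10^{5}$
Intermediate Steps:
$116 \left(b{\left(13,-22 \right)} - 1100\right) = 116 \left(\sqrt{13^{2} + \left(-22\right)^{2}} - 1100\right) = 116 \left(\sqrt{169 + 484} - 1100\right) = 116 \left(\sqrt{653} - 1100\right) = 116 \left(-1100 + \sqrt{653}\right) = -127600 + 116 \sqrt{653}$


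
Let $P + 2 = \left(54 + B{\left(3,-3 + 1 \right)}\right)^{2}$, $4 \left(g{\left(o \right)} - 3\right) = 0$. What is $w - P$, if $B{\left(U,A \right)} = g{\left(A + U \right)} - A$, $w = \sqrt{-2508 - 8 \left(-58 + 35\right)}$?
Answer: $-3479 + 2 i \sqrt{581} \approx -3479.0 + 48.208 i$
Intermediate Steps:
$g{\left(o \right)} = 3$ ($g{\left(o \right)} = 3 + \frac{1}{4} \cdot 0 = 3 + 0 = 3$)
$w = 2 i \sqrt{581}$ ($w = \sqrt{-2508 - -184} = \sqrt{-2508 + 184} = \sqrt{-2324} = 2 i \sqrt{581} \approx 48.208 i$)
$B{\left(U,A \right)} = 3 - A$
$P = 3479$ ($P = -2 + \left(54 + \left(3 - \left(-3 + 1\right)\right)\right)^{2} = -2 + \left(54 + \left(3 - -2\right)\right)^{2} = -2 + \left(54 + \left(3 + 2\right)\right)^{2} = -2 + \left(54 + 5\right)^{2} = -2 + 59^{2} = -2 + 3481 = 3479$)
$w - P = 2 i \sqrt{581} - 3479 = -3479 + 2 i \sqrt{581}$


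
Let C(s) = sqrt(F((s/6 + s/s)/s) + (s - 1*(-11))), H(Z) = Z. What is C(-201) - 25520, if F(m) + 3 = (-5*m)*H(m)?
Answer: -25520 + 7*I*sqrt(636953)/402 ≈ -25520.0 + 13.897*I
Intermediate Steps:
F(m) = -3 - 5*m**2 (F(m) = -3 + (-5*m)*m = -3 - 5*m**2)
C(s) = sqrt(8 + s - 5*(1 + s/6)**2/s**2) (C(s) = sqrt((-3 - 5*(s/6 + s/s)**2/s**2) + (s - 1*(-11))) = sqrt((-3 - 5*(s*(1/6) + 1)**2/s**2) + (s + 11)) = sqrt((-3 - 5*(s/6 + 1)**2/s**2) + (11 + s)) = sqrt((-3 - 5*(1 + s/6)**2/s**2) + (11 + s)) = sqrt(8 + s - 5*(1 + s/6)**2/s**2))
C(-201) - 25520 = sqrt(283 - 180/(-201)**2 - 60/(-201) + 36*(-201))/6 - 25520 = sqrt(283 - 180*1/40401 - 60*(-1/201) - 7236)/6 - 25520 = sqrt(283 - 20/4489 + 20/67 - 7236)/6 - 25520 = sqrt(-31210697/4489)/6 - 25520 = (7*I*sqrt(636953)/67)/6 - 25520 = 7*I*sqrt(636953)/402 - 25520 = -25520 + 7*I*sqrt(636953)/402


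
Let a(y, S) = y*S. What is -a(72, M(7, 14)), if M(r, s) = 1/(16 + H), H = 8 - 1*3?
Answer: -24/7 ≈ -3.4286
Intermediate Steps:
H = 5 (H = 8 - 3 = 5)
M(r, s) = 1/21 (M(r, s) = 1/(16 + 5) = 1/21)
a(y, S) = S*y
-a(72, M(7, 14)) = -72/21 = -1*24/7 = -24/7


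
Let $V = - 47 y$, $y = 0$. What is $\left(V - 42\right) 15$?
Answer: $-630$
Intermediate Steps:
$V = 0$ ($V = \left(-47\right) 0 = 0$)
$\left(V - 42\right) 15 = \left(0 - 42\right) 15 = \left(-42\right) 15 = -630$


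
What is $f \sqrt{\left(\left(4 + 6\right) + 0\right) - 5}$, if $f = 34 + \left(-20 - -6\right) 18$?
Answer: $- 218 \sqrt{5} \approx -487.46$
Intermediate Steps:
$f = -218$ ($f = 34 + \left(-20 + 6\right) 18 = 34 - 252 = -218$)
$f \sqrt{\left(\left(4 + 6\right) + 0\right) - 5} = - 218 \sqrt{\left(\left(4 + 6\right) + 0\right) - 5} = - 218 \sqrt{\left(10 + 0\right) - 5} = - 218 \sqrt{10 - 5} = - 218 \sqrt{5}$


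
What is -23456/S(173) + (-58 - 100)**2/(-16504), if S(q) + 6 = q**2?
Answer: -283528899/123462298 ≈ -2.2965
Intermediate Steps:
S(q) = -6 + q**2
-23456/S(173) + (-58 - 100)**2/(-16504) = -23456/(-6 + 173**2) + (-58 - 100)**2/(-16504) = -23456/(-6 + 29929) + (-158)**2*(-1/16504) = -23456/29923 + 24964*(-1/16504) = -23456*1/29923 - 6241/4126 = -23456/29923 - 6241/4126 = -283528899/123462298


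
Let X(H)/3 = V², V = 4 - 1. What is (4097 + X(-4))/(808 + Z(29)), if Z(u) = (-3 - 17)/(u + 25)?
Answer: 55674/10903 ≈ 5.1063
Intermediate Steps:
V = 3
Z(u) = -20/(25 + u)
X(H) = 27 (X(H) = 3*3² = 3*9 = 27)
(4097 + X(-4))/(808 + Z(29)) = (4097 + 27)/(808 - 20/(25 + 29)) = 4124/(808 - 20/54) = 4124/(808 - 20*1/54) = 4124/(808 - 10/27) = 4124/(21806/27) = 4124*(27/21806) = 55674/10903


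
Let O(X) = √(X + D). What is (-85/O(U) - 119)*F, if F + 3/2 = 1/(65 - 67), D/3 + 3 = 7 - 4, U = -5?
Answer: 238 - 34*I*√5 ≈ 238.0 - 76.026*I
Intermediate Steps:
D = 0 (D = -9 + 3*(7 - 4) = -9 + 3*3 = -9 + 9 = 0)
F = -2 (F = -3/2 + 1/(65 - 67) = -3/2 + 1/(-2) = -3/2 - ½ = -2)
O(X) = √X (O(X) = √(X + 0) = √X)
(-85/O(U) - 119)*F = (-85*(-I*√5/5) - 119)*(-2) = (-(-17)*I*√5 - 119)*(-2) = (17*I*√5 - 119)*(-2) = (-119 + 17*I*√5)*(-2) = 238 - 34*I*√5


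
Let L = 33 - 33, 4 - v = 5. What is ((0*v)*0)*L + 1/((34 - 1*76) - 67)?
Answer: -1/109 ≈ -0.0091743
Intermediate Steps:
v = -1 (v = 4 - 1*5 = 4 - 5 = -1)
L = 0
((0*v)*0)*L + 1/((34 - 1*76) - 67) = ((0*(-1))*0)*0 + 1/((34 - 1*76) - 67) = (0*0)*0 + 1/((34 - 76) - 67) = 0*0 + 1/(-42 - 67) = 0 + 1/(-109) = 0 - 1/109 = -1/109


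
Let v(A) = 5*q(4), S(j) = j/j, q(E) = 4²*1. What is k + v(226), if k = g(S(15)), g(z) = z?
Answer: 81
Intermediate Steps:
q(E) = 16 (q(E) = 16*1 = 16)
S(j) = 1
k = 1
v(A) = 80 (v(A) = 5*16 = 80)
k + v(226) = 1 + 80 = 81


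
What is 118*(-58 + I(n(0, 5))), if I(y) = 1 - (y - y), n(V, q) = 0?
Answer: -6726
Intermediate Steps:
I(y) = 1 (I(y) = 1 - 1*0 = 1 + 0 = 1)
118*(-58 + I(n(0, 5))) = 118*(-58 + 1) = 118*(-57) = -6726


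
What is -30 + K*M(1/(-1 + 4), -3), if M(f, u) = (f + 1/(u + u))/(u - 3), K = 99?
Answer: -131/4 ≈ -32.750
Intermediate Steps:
M(f, u) = (f + 1/(2*u))/(-3 + u)
-30 + K*M(1/(-1 + 4), -3) = -30 + 99*((1/2 - 3/(-1 + 4))/((-3)*(-3 - 3))) = -30 + 99*(-1/3*(1/2 - 3/3)/(-6)) = -30 + 99*(-1/3*(-1/6)*(1/2 + (1/3)*(-3))) = -30 + 99*(-1/3*(-1/6)*(1/2 - 1)) = -30 + 99*(-1/3*(-1/6)*(-1/2)) = -30 + 99*(-1/36) = -30 - 11/4 = -131/4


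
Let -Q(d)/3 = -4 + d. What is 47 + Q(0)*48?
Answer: 623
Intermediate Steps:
Q(d) = 12 - 3*d (Q(d) = -3*(-4 + d) = 12 - 3*d)
47 + Q(0)*48 = 47 + (12 - 3*0)*48 = 47 + (12 + 0)*48 = 47 + 12*48 = 47 + 576 = 623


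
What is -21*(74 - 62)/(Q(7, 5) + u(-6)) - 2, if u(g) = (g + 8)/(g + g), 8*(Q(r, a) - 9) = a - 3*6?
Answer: -6394/173 ≈ -36.960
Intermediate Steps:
Q(r, a) = 27/4 + a/8 (Q(r, a) = 9 + (a - 3*6)/8 = 9 + (a - 18)/8 = 9 + (-18 + a)/8 = 9 + (-9/4 + a/8) = 27/4 + a/8)
u(g) = (8 + g)/(2*g) (u(g) = (8 + g)/((2*g)) = (8 + g)*(1/(2*g)) = (8 + g)/(2*g))
-21*(74 - 62)/(Q(7, 5) + u(-6)) - 2 = -21*(74 - 62)/((27/4 + (1/8)*5) + (1/2)*(8 - 6)/(-6)) - 2 = -252/((27/4 + 5/8) + (1/2)*(-1/6)*2) - 2 = -252/(59/8 - 1/6) - 2 = -252/173/24 - 2 = -252*24/173 - 2 = -21*288/173 - 2 = -6048/173 - 2 = -6394/173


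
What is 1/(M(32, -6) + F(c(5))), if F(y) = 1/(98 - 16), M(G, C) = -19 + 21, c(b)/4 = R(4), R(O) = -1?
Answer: 82/165 ≈ 0.49697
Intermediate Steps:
c(b) = -4 (c(b) = 4*(-1) = -4)
M(G, C) = 2
F(y) = 1/82
1/(M(32, -6) + F(c(5))) = 1/(2 + 1/82) = 1/(165/82) = 82/165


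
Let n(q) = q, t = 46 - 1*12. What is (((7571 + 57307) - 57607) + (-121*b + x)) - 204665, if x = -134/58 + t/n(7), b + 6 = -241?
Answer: -34003404/203 ≈ -1.6750e+5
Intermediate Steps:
t = 34 (t = 46 - 12 = 34)
b = -247 (b = -6 - 241 = -247)
x = 517/203 (x = -134/58 + 34/7 = -134*1/58 + 34*(⅐) = -67/29 + 34/7 = 517/203 ≈ 2.5468)
(((7571 + 57307) - 57607) + (-121*b + x)) - 204665 = (((7571 + 57307) - 57607) + (-121*(-247) + 517/203)) - 204665 = ((64878 - 57607) + (29887 + 517/203)) - 204665 = (7271 + 6067578/203) - 204665 = 7543591/203 - 204665 = -34003404/203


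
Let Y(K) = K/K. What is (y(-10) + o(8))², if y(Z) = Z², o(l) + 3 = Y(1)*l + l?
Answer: 12769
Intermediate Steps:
Y(K) = 1
o(l) = -3 + 2*l (o(l) = -3 + (1*l + l) = -3 + (l + l) = -3 + 2*l)
(y(-10) + o(8))² = ((-10)² + (-3 + 2*8))² = (100 + (-3 + 16))² = (100 + 13)² = 113² = 12769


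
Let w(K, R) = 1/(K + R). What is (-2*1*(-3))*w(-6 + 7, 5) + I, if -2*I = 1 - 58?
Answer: 59/2 ≈ 29.500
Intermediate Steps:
I = 57/2 (I = -(1 - 58)/2 = -½*(-57) = 57/2 ≈ 28.500)
(-2*1*(-3))*w(-6 + 7, 5) + I = (-2*1*(-3))/((-6 + 7) + 5) + 57/2 = (-2*(-3))/(1 + 5) + 57/2 = 6/6 + 57/2 = 6*(⅙) + 57/2 = 1 + 57/2 = 59/2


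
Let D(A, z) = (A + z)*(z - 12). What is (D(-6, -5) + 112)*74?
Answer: 22126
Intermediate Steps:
D(A, z) = (-12 + z)*(A + z) (D(A, z) = (A + z)*(-12 + z) = (-12 + z)*(A + z))
(D(-6, -5) + 112)*74 = (((-5)² - 12*(-6) - 12*(-5) - 6*(-5)) + 112)*74 = ((25 + 72 + 60 + 30) + 112)*74 = (187 + 112)*74 = 299*74 = 22126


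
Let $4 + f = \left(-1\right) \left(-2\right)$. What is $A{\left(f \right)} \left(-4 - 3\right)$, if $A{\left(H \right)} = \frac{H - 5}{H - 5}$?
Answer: $-7$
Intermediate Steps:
$f = -2$ ($f = -4 - -2 = -4 + 2 = -2$)
$A{\left(H \right)} = 1$ ($A{\left(H \right)} = \frac{-5 + H}{-5 + H} = 1$)
$A{\left(f \right)} \left(-4 - 3\right) = 1 \left(-4 - 3\right) = 1 \left(-7\right) = -7$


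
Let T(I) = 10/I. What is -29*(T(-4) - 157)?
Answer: 9251/2 ≈ 4625.5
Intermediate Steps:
-29*(T(-4) - 157) = -29*(10/(-4) - 157) = -29*(10*(-¼) - 157) = -29*(-5/2 - 157) = -29*(-319/2) = 9251/2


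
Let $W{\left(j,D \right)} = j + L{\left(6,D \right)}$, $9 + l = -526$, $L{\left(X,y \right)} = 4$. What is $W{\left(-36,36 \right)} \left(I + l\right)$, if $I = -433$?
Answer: $30976$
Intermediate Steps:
$l = -535$ ($l = -9 - 526 = -535$)
$W{\left(j,D \right)} = 4 + j$ ($W{\left(j,D \right)} = j + 4 = 4 + j$)
$W{\left(-36,36 \right)} \left(I + l\right) = \left(4 - 36\right) \left(-433 - 535\right) = \left(-32\right) \left(-968\right) = 30976$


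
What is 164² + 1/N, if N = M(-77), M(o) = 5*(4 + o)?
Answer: 9817039/365 ≈ 26896.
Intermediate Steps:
M(o) = 20 + 5*o
N = -365 (N = 20 + 5*(-77) = 20 - 385 = -365)
164² + 1/N = 164² + 1/(-365) = 26896 - 1/365 = 9817039/365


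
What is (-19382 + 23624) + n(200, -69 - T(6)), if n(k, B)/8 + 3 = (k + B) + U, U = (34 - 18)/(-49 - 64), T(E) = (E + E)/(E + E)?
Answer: 594026/113 ≈ 5256.9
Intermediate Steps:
T(E) = 1 (T(E) = (2*E)/((2*E)) = (2*E)*(1/(2*E)) = 1)
U = -16/113 (U = 16/(-113) = 16*(-1/113) = -16/113 ≈ -0.14159)
n(k, B) = -2840/113 + 8*B + 8*k (n(k, B) = -24 + 8*((k + B) - 16/113) = -24 + 8*((B + k) - 16/113) = -24 + 8*(-16/113 + B + k) = -24 + (-128/113 + 8*B + 8*k) = -2840/113 + 8*B + 8*k)
(-19382 + 23624) + n(200, -69 - T(6)) = (-19382 + 23624) + (-2840/113 + 8*(-69 - 1*1) + 8*200) = 4242 + (-2840/113 + 8*(-69 - 1) + 1600) = 4242 + (-2840/113 + 8*(-70) + 1600) = 4242 + (-2840/113 - 560 + 1600) = 4242 + 114680/113 = 594026/113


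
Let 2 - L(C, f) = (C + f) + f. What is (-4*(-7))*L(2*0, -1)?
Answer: 112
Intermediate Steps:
L(C, f) = 2 - C - 2*f (L(C, f) = 2 - ((C + f) + f) = 2 - (C + 2*f) = 2 + (-C - 2*f) = 2 - C - 2*f)
(-4*(-7))*L(2*0, -1) = (-4*(-7))*(2 - 2*0 - 2*(-1)) = 28*(2 - 1*0 + 2) = 28*(2 + 0 + 2) = 28*4 = 112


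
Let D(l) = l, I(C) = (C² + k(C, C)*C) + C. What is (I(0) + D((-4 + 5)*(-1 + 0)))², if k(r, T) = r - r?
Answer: 1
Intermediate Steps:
k(r, T) = 0
I(C) = C + C² (I(C) = (C² + 0*C) + C = (C² + 0) + C = C² + C = C + C²)
(I(0) + D((-4 + 5)*(-1 + 0)))² = (0*(1 + 0) + (-4 + 5)*(-1 + 0))² = (0*1 + 1*(-1))² = (0 - 1)² = (-1)² = 1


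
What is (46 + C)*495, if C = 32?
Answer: 38610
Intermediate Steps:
(46 + C)*495 = (46 + 32)*495 = 78*495 = 38610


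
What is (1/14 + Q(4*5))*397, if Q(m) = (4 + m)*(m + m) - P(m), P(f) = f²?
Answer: 3112877/14 ≈ 2.2235e+5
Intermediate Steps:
Q(m) = -m² + 2*m*(4 + m) (Q(m) = (4 + m)*(m + m) - m² = (4 + m)*(2*m) - m² = 2*m*(4 + m) - m² = -m² + 2*m*(4 + m))
(1/14 + Q(4*5))*397 = (1/14 + (4*5)*(8 + 4*5))*397 = (1/14 + 20*(8 + 20))*397 = (1/14 + 20*28)*397 = (1/14 + 560)*397 = (7841/14)*397 = 3112877/14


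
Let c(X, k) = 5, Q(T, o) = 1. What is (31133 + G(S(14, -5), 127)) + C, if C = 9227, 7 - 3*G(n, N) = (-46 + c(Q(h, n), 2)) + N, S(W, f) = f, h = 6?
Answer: 121001/3 ≈ 40334.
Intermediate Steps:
G(n, N) = 16 - N/3 (G(n, N) = 7/3 - ((-46 + 5) + N)/3 = 7/3 - (-41 + N)/3 = 7/3 + (41/3 - N/3) = 16 - N/3)
(31133 + G(S(14, -5), 127)) + C = (31133 + (16 - 1/3*127)) + 9227 = (31133 + (16 - 127/3)) + 9227 = (31133 - 79/3) + 9227 = 93320/3 + 9227 = 121001/3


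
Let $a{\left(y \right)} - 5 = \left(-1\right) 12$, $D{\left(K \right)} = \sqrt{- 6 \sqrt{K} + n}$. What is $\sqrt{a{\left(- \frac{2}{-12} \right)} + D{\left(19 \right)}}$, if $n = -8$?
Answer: $\sqrt{-7 + \sqrt{2} \sqrt{-4 - 3 \sqrt{19}}} \approx 1.0293 + 2.8389 i$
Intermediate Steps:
$D{\left(K \right)} = \sqrt{-8 - 6 \sqrt{K}}$ ($D{\left(K \right)} = \sqrt{- 6 \sqrt{K} - 8} = \sqrt{-8 - 6 \sqrt{K}}$)
$a{\left(y \right)} = -7$ ($a{\left(y \right)} = 5 - 12 = -7$)
$\sqrt{a{\left(- \frac{2}{-12} \right)} + D{\left(19 \right)}} = \sqrt{-7 + \sqrt{-8 - 6 \sqrt{19}}}$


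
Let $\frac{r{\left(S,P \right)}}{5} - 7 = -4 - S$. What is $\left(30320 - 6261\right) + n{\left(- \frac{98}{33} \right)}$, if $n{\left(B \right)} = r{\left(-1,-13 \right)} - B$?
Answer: $\frac{794705}{33} \approx 24082.0$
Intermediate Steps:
$r{\left(S,P \right)} = 15 - 5 S$ ($r{\left(S,P \right)} = 35 + 5 \left(-4 - S\right) = 35 - \left(20 + 5 S\right) = 15 - 5 S$)
$n{\left(B \right)} = 20 - B$ ($n{\left(B \right)} = \left(15 - -5\right) - B = \left(15 + 5\right) - B = 20 - B$)
$\left(30320 - 6261\right) + n{\left(- \frac{98}{33} \right)} = \left(30320 - 6261\right) + \left(20 - - \frac{98}{33}\right) = 24059 + \left(20 - \left(-98\right) \frac{1}{33}\right) = 24059 + \left(20 - - \frac{98}{33}\right) = 24059 + \left(20 + \frac{98}{33}\right) = 24059 + \frac{758}{33} = \frac{794705}{33}$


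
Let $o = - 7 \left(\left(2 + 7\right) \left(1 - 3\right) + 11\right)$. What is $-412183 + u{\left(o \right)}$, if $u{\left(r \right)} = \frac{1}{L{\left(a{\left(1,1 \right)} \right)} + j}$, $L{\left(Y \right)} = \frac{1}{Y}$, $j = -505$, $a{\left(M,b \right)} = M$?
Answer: $- \frac{207740233}{504} \approx -4.1218 \cdot 10^{5}$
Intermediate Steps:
$o = 49$ ($o = - 7 \left(9 \left(-2\right) + 11\right) = - 7 \left(-18 + 11\right) = \left(-7\right) \left(-7\right) = 49$)
$u{\left(r \right)} = - \frac{1}{504}$ ($u{\left(r \right)} = \frac{1}{1^{-1} - 505} = \frac{1}{1 - 505} = \frac{1}{-504} = - \frac{1}{504}$)
$-412183 + u{\left(o \right)} = -412183 - \frac{1}{504} = - \frac{207740233}{504}$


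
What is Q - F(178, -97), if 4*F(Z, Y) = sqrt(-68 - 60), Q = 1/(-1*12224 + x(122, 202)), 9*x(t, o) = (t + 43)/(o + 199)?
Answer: -1203/14705417 - 2*I*sqrt(2) ≈ -8.1807e-5 - 2.8284*I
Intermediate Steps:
x(t, o) = (43 + t)/(9*(199 + o)) (x(t, o) = ((t + 43)/(o + 199))/9 = ((43 + t)/(199 + o))/9 = (43 + t)/(9*(199 + o)))
Q = -1203/14705417 (Q = 1/(-1*12224 + (43 + 122)/(9*(199 + 202))) = 1/(-12224 + (1/9)*165/401) = 1/(-12224 + (1/9)*(1/401)*165) = 1/(-12224 + 55/1203) = 1/(-14705417/1203) = -1203/14705417 ≈ -8.1807e-5)
F(Z, Y) = 2*I*sqrt(2) (F(Z, Y) = sqrt(-68 - 60)/4 = sqrt(-128)/4 = (8*I*sqrt(2))/4 = 2*I*sqrt(2))
Q - F(178, -97) = -1203/14705417 - 2*I*sqrt(2)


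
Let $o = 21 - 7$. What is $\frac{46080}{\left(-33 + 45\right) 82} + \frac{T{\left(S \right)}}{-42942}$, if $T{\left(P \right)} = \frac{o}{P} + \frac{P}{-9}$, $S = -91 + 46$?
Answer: $\frac{3710180149}{79227990} \approx 46.829$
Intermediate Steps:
$o = 14$
$S = -45$
$T{\left(P \right)} = \frac{14}{P} - \frac{P}{9}$ ($T{\left(P \right)} = \frac{14}{P} + \frac{P}{-9} = \frac{14}{P} + P \left(- \frac{1}{9}\right) = \frac{14}{P} - \frac{P}{9}$)
$\frac{46080}{\left(-33 + 45\right) 82} + \frac{T{\left(S \right)}}{-42942} = \frac{46080}{\left(-33 + 45\right) 82} + \frac{\frac{14}{-45} - -5}{-42942} = \frac{46080}{12 \cdot 82} + \left(14 \left(- \frac{1}{45}\right) + 5\right) \left(- \frac{1}{42942}\right) = \frac{46080}{984} + \left(- \frac{14}{45} + 5\right) \left(- \frac{1}{42942}\right) = 46080 \cdot \frac{1}{984} + \frac{211}{45} \left(- \frac{1}{42942}\right) = \frac{1920}{41} - \frac{211}{1932390} = \frac{3710180149}{79227990}$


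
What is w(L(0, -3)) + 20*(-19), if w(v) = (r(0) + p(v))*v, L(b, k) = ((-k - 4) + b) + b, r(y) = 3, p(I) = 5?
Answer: -388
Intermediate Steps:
L(b, k) = -4 - k + 2*b (L(b, k) = ((-4 - k) + b) + b = (-4 + b - k) + b = -4 - k + 2*b)
w(v) = 8*v (w(v) = (3 + 5)*v = 8*v)
w(L(0, -3)) + 20*(-19) = 8*(-4 - 1*(-3) + 2*0) + 20*(-19) = 8*(-4 + 3 + 0) - 380 = 8*(-1) - 380 = -8 - 380 = -388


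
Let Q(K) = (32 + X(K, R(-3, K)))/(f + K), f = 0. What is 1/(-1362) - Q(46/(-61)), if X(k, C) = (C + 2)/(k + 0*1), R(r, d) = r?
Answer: 63681295/1440996 ≈ 44.193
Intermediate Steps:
X(k, C) = (2 + C)/k (X(k, C) = (2 + C)/(k + 0) = (2 + C)/k)
Q(K) = (32 - 1/K)/K (Q(K) = (32 + (2 - 3)/K)/(0 + K) = (32 - 1/K)/K)
1/(-1362) - Q(46/(-61)) = 1/(-1362) - (-1 + 32*(46/(-61)))/(46/(-61))**2 = -1/1362 - (-1 + 32*(46*(-1/61)))/(46*(-1/61))**2 = -1/1362 - (-1 + 32*(-46/61))/(-46/61)**2 = -1/1362 - 3721*(-1 - 1472/61)/2116 = -1/1362 - 3721*(-1533)/(2116*61) = -1/1362 - 1*(-93513/2116) = -1/1362 + 93513/2116 = 63681295/1440996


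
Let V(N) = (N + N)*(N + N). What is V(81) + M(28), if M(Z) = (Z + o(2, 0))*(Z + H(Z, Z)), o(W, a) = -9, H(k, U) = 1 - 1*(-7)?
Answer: 26928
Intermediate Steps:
H(k, U) = 8 (H(k, U) = 1 + 7 = 8)
V(N) = 4*N² (V(N) = (2*N)*(2*N) = 4*N²)
M(Z) = (-9 + Z)*(8 + Z) (M(Z) = (Z - 9)*(Z + 8) = (-9 + Z)*(8 + Z))
V(81) + M(28) = 4*81² + (-72 + 28² - 1*28) = 4*6561 + (-72 + 784 - 28) = 26244 + 684 = 26928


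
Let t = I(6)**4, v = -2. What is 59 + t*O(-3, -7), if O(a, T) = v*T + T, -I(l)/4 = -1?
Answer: 1851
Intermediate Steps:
I(l) = 4 (I(l) = -4*(-1) = 4)
t = 256 (t = 4**4 = 256)
O(a, T) = -T (O(a, T) = -2*T + T = -T)
59 + t*O(-3, -7) = 59 + 256*(-1*(-7)) = 59 + 256*7 = 59 + 1792 = 1851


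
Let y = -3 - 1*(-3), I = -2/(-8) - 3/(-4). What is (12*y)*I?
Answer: 0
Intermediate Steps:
I = 1 (I = -2*(-1/8) - 3*(-1/4) = 1/4 + 3/4 = 1)
y = 0 (y = -3 + 3 = 0)
(12*y)*I = (12*0)*1 = 0*1 = 0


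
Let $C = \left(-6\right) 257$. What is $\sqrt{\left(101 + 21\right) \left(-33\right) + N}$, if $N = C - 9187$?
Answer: $i \sqrt{14755} \approx 121.47 i$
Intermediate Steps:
$C = -1542$
$N = -10729$ ($N = -1542 - 9187 = -10729$)
$\sqrt{\left(101 + 21\right) \left(-33\right) + N} = \sqrt{\left(101 + 21\right) \left(-33\right) - 10729} = \sqrt{122 \left(-33\right) - 10729} = \sqrt{-4026 - 10729} = \sqrt{-14755} = i \sqrt{14755}$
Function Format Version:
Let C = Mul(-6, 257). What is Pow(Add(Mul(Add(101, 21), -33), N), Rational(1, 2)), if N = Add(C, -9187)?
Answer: Mul(I, Pow(14755, Rational(1, 2))) ≈ Mul(121.47, I)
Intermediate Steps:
C = -1542
N = -10729 (N = Add(-1542, -9187) = -10729)
Pow(Add(Mul(Add(101, 21), -33), N), Rational(1, 2)) = Pow(Add(Mul(Add(101, 21), -33), -10729), Rational(1, 2)) = Pow(Add(Mul(122, -33), -10729), Rational(1, 2)) = Pow(Add(-4026, -10729), Rational(1, 2)) = Pow(-14755, Rational(1, 2)) = Mul(I, Pow(14755, Rational(1, 2)))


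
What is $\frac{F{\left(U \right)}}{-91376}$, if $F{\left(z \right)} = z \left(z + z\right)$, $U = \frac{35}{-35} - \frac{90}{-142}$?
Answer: $- \frac{169}{57578302} \approx -2.9351 \cdot 10^{-6}$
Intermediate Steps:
$U = - \frac{26}{71}$ ($U = 35 \left(- \frac{1}{35}\right) - - \frac{45}{71} = -1 + \frac{45}{71} = - \frac{26}{71} \approx -0.3662$)
$F{\left(z \right)} = 2 z^{2}$ ($F{\left(z \right)} = z 2 z = 2 z^{2}$)
$\frac{F{\left(U \right)}}{-91376} = \frac{2 \left(- \frac{26}{71}\right)^{2}}{-91376} = 2 \cdot \frac{676}{5041} \left(- \frac{1}{91376}\right) = \frac{1352}{5041} \left(- \frac{1}{91376}\right) = - \frac{169}{57578302}$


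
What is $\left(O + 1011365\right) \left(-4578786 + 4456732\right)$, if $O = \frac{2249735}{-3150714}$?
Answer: $- \frac{194463732536976625}{1575357} \approx -1.2344 \cdot 10^{11}$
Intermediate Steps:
$O = - \frac{2249735}{3150714}$ ($O = 2249735 \left(- \frac{1}{3150714}\right) = - \frac{2249735}{3150714} \approx -0.71404$)
$\left(O + 1011365\right) \left(-4578786 + 4456732\right) = \left(- \frac{2249735}{3150714} + 1011365\right) \left(-4578786 + 4456732\right) = \frac{3186519614875}{3150714} \left(-122054\right) = - \frac{194463732536976625}{1575357}$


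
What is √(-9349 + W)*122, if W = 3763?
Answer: 854*I*√114 ≈ 9118.2*I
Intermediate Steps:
√(-9349 + W)*122 = √(-9349 + 3763)*122 = √(-5586)*122 = (7*I*√114)*122 = 854*I*√114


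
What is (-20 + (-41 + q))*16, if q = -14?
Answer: -1200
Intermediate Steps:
(-20 + (-41 + q))*16 = (-20 + (-41 - 14))*16 = (-20 - 55)*16 = -75*16 = -1200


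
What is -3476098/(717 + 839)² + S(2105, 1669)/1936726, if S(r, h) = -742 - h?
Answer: -1684521683511/1172269260184 ≈ -1.4370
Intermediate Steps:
-3476098/(717 + 839)² + S(2105, 1669)/1936726 = -3476098/(717 + 839)² + (-742 - 1*1669)/1936726 = -3476098/(1556²) + (-742 - 1669)*(1/1936726) = -3476098/2421136 - 2411*1/1936726 = -3476098*1/2421136 - 2411/1936726 = -1738049/1210568 - 2411/1936726 = -1684521683511/1172269260184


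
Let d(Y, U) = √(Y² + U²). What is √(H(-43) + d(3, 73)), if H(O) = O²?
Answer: √(1849 + √5338) ≈ 43.841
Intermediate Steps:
d(Y, U) = √(U² + Y²)
√(H(-43) + d(3, 73)) = √((-43)² + √(73² + 3²)) = √(1849 + √(5329 + 9)) = √(1849 + √5338)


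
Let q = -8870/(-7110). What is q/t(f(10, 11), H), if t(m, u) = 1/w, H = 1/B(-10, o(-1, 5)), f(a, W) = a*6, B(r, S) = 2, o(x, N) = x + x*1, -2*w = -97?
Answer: 86039/1422 ≈ 60.506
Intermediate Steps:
w = 97/2 (w = -½*(-97) = 97/2 ≈ 48.500)
o(x, N) = 2*x (o(x, N) = x + x = 2*x)
f(a, W) = 6*a
H = ½ (H = 1/2 = ½ ≈ 0.50000)
t(m, u) = 2/97 (t(m, u) = 1/(97/2) = 2/97)
q = 887/711 (q = -8870*(-1/7110) = 887/711 ≈ 1.2475)
q/t(f(10, 11), H) = 887/(711*(2/97)) = (887/711)*(97/2) = 86039/1422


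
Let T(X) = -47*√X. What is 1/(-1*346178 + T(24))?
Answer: -173089/59919577334 + 47*√6/59919577334 ≈ -2.8868e-6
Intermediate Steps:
1/(-1*346178 + T(24)) = 1/(-1*346178 - 94*√6) = 1/(-346178 - 94*√6)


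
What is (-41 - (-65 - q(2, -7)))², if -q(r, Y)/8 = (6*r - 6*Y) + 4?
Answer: 193600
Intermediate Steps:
q(r, Y) = -32 - 48*r + 48*Y (q(r, Y) = -8*((6*r - 6*Y) + 4) = -8*((-6*Y + 6*r) + 4) = -8*(4 - 6*Y + 6*r) = -32 - 48*r + 48*Y)
(-41 - (-65 - q(2, -7)))² = (-41 - (-65 - (-32 - 48*2 + 48*(-7))))² = (-41 - (-65 - (-32 - 96 - 336)))² = (-41 - (-65 - 1*(-464)))² = (-41 - (-65 + 464))² = (-41 - 1*399)² = (-41 - 399)² = (-440)² = 193600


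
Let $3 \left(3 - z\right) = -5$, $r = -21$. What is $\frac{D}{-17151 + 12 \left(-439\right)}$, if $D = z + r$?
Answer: $\frac{49}{67257} \approx 0.00072855$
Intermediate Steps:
$z = \frac{14}{3}$ ($z = 3 - - \frac{5}{3} = 3 + \frac{5}{3} = \frac{14}{3} \approx 4.6667$)
$D = - \frac{49}{3}$ ($D = \frac{14}{3} - 21 = - \frac{49}{3} \approx -16.333$)
$\frac{D}{-17151 + 12 \left(-439\right)} = \frac{1}{-17151 + 12 \left(-439\right)} \left(- \frac{49}{3}\right) = \frac{1}{-17151 - 5268} \left(- \frac{49}{3}\right) = \frac{1}{-22419} \left(- \frac{49}{3}\right) = \left(- \frac{1}{22419}\right) \left(- \frac{49}{3}\right) = \frac{49}{67257}$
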